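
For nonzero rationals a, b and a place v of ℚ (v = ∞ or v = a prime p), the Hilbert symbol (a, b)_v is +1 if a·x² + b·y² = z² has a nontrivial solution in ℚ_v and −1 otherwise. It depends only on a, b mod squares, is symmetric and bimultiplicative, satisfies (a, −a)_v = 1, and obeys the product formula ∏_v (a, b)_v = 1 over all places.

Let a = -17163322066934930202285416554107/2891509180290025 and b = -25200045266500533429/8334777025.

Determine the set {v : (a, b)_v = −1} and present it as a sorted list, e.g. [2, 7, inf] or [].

Mod squares: a ≡ -3003, b ≡ -69. Check v ∈ {∞, 2, 3, 5, 7, 11, 13, 19, 23, 31, 37}.
v=31: a=31^-6·(≡25), b=31^-4·(≡26) mod 31; (25|31)=+1, (26|31)=-1; (−1)^{-6·-4·15}·(+1)^-4·(-1)^-6 = +1.
v=19: a=19^-4·(≡18), b=19^-2·(≡1) mod 19; (18|19)=-1, (1|19)=+1; (−1)^{-4·-2·9}·(-1)^-2·(+1)^-4 = +1.
v=7: a=7^11·(≡5), b=7^6·(≡2) mod 7; (5|7)=-1, (2|7)=+1; (−1)^{11·6·3}·(-1)^6·(+1)^11 = +1.
v=37: a=37^6·(≡14), b=37^4·(≡14) mod 37; (14|37)=-1, (14|37)=-1; (−1)^{6·4·18}·(-1)^4·(-1)^6 = +1.
v=5: a=5^-2·(≡3), b=5^-2·(≡1) mod 5; (3|5)=-1, (1|5)=+1; (−1)^{-2·-2·2}·(-1)^-2·(+1)^-2 = +1.
v=3: a=3^7·(≡1), b=3^5·(≡1) mod 3; (1|3)=+1, (1|3)=+1; (−1)^{7·5·1}·(+1)^5·(+1)^7 = -1.
v=23: a=23^2·(≡22), b=23^1·(≡19) mod 23; (22|23)=-1, (19|23)=-1; (−1)^{2·1·11}·(-1)^1·(-1)^2 = -1.
v=11: a=11^3·(≡7), b=11^2·(≡6) mod 11; (7|11)=-1, (6|11)=-1; (−1)^{3·2·5}·(-1)^2·(-1)^3 = -1.
v=13: a=13^3·(≡4), b=13^2·(≡9) mod 13; (4|13)=+1, (9|13)=+1; (−1)^{3·2·6}·(+1)^2·(+1)^3 = +1.
v=∞: -3003 < 0 and -69 < 0  ⇒  (a,b)_∞ = -1.
v=2: v_2(a)=0, v_2(b)=0; units ≡ 5, 3 (mod 8); ε·ε+αω+βω = 0·1+0·1+0·1 ≡ 0  ⇒  (a,b)_2 = +1.
(-3003, -69 / ℚ) ramifies at {3, 11, 23, ∞}: a division algebra.

[3, 11, 23, inf]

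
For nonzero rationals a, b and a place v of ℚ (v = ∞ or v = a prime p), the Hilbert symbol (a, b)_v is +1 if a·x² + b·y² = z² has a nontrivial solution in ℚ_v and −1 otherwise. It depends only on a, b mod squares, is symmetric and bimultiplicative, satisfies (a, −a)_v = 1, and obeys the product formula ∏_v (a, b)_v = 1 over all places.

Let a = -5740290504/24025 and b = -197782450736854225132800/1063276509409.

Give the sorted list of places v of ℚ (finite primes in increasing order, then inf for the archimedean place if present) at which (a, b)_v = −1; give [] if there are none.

[19, 47, 53, inf]

(a, b) ≡ (-104834, -893) mod (ℚ^×)²; places V = {2, 3, 5, 7, 13, 19, 23, 29, 31, 37, 43, 47, 53, ∞}.
(a,b)_37: α=0, u≡29; β=-2, v≡18 (mod 37); (29|37)=-1, (18|37)=-1; sign (−1)^0·-1^-2·-1^0 = +1.
(a,b)_∞: sgn(-104834)=−, sgn(-893)=−, so -1.
(a,b)_19: α=0, u≡13; β=1, v≡14 (mod 19); (13|19)=-1, (14|19)=-1; sign (−1)^0·-1^1·-1^0 = -1.
(a,b)_29: α=0, u≡7; β=-2, v≡7 (mod 29); (7|29)=+1, (7|29)=+1; sign (−1)^0·+1^-2·+1^0 = +1.
(a,b)_47: α=0, u≡44; β=1, v≡7 (mod 47); (44|47)=-1, (7|47)=+1; sign (−1)^0·-1^1·+1^0 = -1.
(a,b)_13: α=2, u≡2; β=4, v≡1 (mod 13); (2|13)=-1, (1|13)=+1; sign (−1)^0·-1^4·+1^2 = +1.
(a,b)_7: α=0, u≡3; β=2, v≡6 (mod 7); (3|7)=-1, (6|7)=-1; sign (−1)^0·-1^2·-1^0 = +1.
(a,b)_2: α=3, β=8; u≡7, v≡3 (mod 8); ε(u)ε(v)=1·1, αω(v)=3·1, βω(u)=8·0; sum ≡ 0  ⇒  +1.
(a,b)_43: α=1, u≡21; β=2, v≡9 (mod 43); (21|43)=+1, (9|43)=+1; sign (−1)^0·+1^2·+1^1 = +1.
(a,b)_23: α=1, u≡11; β=2, v≡8 (mod 23); (11|23)=-1, (8|23)=+1; sign (−1)^0·-1^2·+1^1 = +1.
(a,b)_31: α=-2, u≡28; β=-4, v≡23 (mod 31); (28|31)=+1, (23|31)=-1; sign (−1)^0·+1^-4·-1^-2 = +1.
(a,b)_3: α=4, u≡1; β=2, v≡1 (mod 3); (1|3)=+1, (1|3)=+1; sign (−1)^0·+1^2·+1^4 = +1.
(a,b)_53: α=1, u≡29; β=2, v≡20 (mod 53); (29|53)=+1, (20|53)=-1; sign (−1)^0·+1^2·-1^1 = -1.
(a,b)_5: α=-2, u≡1; β=2, v≡2 (mod 5); (1|5)=+1, (2|5)=-1; sign (−1)^0·+1^2·-1^-2 = +1.
Ram(-104834, -893) = {19, 47, 53, ∞}; no ℚ_19-point on the conic.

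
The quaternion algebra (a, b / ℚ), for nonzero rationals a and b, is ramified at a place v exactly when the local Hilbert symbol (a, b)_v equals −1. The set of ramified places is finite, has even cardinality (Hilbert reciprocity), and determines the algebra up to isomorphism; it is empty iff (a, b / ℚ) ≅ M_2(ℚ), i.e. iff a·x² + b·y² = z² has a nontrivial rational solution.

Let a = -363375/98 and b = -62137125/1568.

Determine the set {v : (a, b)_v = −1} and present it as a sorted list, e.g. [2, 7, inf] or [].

[2, inf]

(a, b) ≡ (-3230, -170) mod (ℚ^×)²; places V = {2, 3, 5, 7, 17, 19, ∞}.
(a,b)_∞: sgn(-3230)=−, sgn(-170)=−, so -1.
(a,b)_19: α=1, u≡9; β=2, v≡11 (mod 19); (9|19)=+1, (11|19)=+1; sign (−1)^0·+1^2·+1^1 = +1.
(a,b)_2: α=-1, β=-5; u≡1, v≡3 (mod 8); ε(u)ε(v)=0·1, αω(v)=-1·1, βω(u)=-5·0; sum ≡ 1  ⇒  -1.
(a,b)_17: α=1, u≡10; β=1, v≡7 (mod 17); (10|17)=-1, (7|17)=-1; sign (−1)^0·-1^1·-1^1 = +1.
(a,b)_3: α=2, u≡1; β=4, v≡1 (mod 3); (1|3)=+1, (1|3)=+1; sign (−1)^0·+1^4·+1^2 = +1.
(a,b)_5: α=3, u≡1; β=3, v≡1 (mod 5); (1|5)=+1, (1|5)=+1; sign (−1)^0·+1^3·+1^3 = +1.
(a,b)_7: α=-2, u≡1; β=-2, v≡5 (mod 7); (1|7)=+1, (5|7)=-1; sign (−1)^0·+1^-2·-1^-2 = +1.
|Ram(-3230, -170)| = 2, even; anisotropic at {2, ∞}.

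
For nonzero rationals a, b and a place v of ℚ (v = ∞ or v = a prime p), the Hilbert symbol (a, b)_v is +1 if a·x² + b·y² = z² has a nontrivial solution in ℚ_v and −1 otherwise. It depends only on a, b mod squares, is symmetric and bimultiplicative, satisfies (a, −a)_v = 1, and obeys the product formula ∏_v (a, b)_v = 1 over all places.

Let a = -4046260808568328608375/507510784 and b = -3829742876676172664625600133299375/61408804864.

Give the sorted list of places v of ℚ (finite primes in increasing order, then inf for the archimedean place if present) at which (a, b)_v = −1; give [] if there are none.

[37, inf]

(a, b) ≡ (-615, -1011839) mod (ℚ^×)²; places V = {2, 3, 5, 11, 13, 23, 29, 37, 41, ∞}.
(a,b)_2: α=-22, β=-22; u≡1, v≡1 (mod 8); ε(u)ε(v)=0·0, αω(v)=-22·0, βω(u)=-22·0; sum ≡ 0  ⇒  +1.
(a,b)_∞: sgn(-615)=−, sgn(-1011839)=−, so -1.
(a,b)_41: α=3, u≡12; β=5, v≡14 (mod 41); (12|41)=-1, (14|41)=-1; sign (−1)^0·-1^5·-1^3 = +1.
(a,b)_11: α=-2, u≡1; β=-4, v≡10 (mod 11); (1|11)=+1, (10|11)=-1; sign (−1)^0·+1^-4·-1^-2 = +1.
(a,b)_23: α=2, u≡3; β=3, v≡8 (mod 23); (3|23)=+1, (8|23)=+1; sign (−1)^0·+1^3·+1^2 = +1.
(a,b)_13: α=4, u≡12; β=6, v≡1 (mod 13); (12|13)=+1, (1|13)=+1; sign (−1)^0·+1^6·+1^4 = +1.
(a,b)_5: α=3, u≡2; β=4, v≡4 (mod 5); (2|5)=-1, (4|5)=+1; sign (−1)^0·-1^4·+1^3 = +1.
(a,b)_37: α=2, u≡20; β=3, v≡33 (mod 37); (20|37)=-1, (33|37)=+1; sign (−1)^0·-1^3·+1^2 = -1.
(a,b)_3: α=3, u≡2; β=6, v≡1 (mod 3); (2|3)=-1, (1|3)=+1; sign (−1)^0·-1^6·+1^3 = +1.
(a,b)_29: α=2, u≡5; β=3, v≡22 (mod 29); (5|29)=+1, (22|29)=+1; sign (−1)^0·+1^3·+1^2 = +1.
|Ram(-615, -1011839)| = 2, even; anisotropic at {37, ∞}.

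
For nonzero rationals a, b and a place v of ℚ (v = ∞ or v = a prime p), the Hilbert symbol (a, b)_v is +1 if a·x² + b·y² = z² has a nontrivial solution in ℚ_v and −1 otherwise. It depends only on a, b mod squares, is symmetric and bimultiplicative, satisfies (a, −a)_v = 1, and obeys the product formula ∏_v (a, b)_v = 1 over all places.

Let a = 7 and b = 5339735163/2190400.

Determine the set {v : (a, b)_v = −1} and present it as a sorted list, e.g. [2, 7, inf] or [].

(a, b) ≡ (7, 3) mod (ℚ^×)²; places V = {2, 3, 5, 7, 37, 41, ∞}.
(a,b)_5: α=0, u≡2; β=-2, v≡3 (mod 5); (2|5)=-1, (3|5)=-1; sign (−1)^0·-1^-2·-1^0 = +1.
(a,b)_37: α=0, u≡7; β=-2, v≡27 (mod 37); (7|37)=+1, (27|37)=+1; sign (−1)^0·+1^-2·+1^0 = +1.
(a,b)_2: α=0, β=-6; u≡7, v≡3 (mod 8); ε(u)ε(v)=1·1, αω(v)=0·1, βω(u)=-6·0; sum ≡ 1  ⇒  -1.
(a,b)_41: α=0, u≡7; β=2, v≡3 (mod 41); (7|41)=-1, (3|41)=-1; sign (−1)^0·-1^2·-1^0 = +1.
(a,b)_7: α=1, u≡1; β=6, v≡3 (mod 7); (1|7)=+1, (3|7)=-1; sign (−1)^0·+1^6·-1^1 = -1.
(a,b)_3: α=0, u≡1; β=3, v≡1 (mod 3); (1|3)=+1, (1|3)=+1; sign (−1)^0·+1^3·+1^0 = +1.
(a,b)_∞: sgn(7)=+, sgn(3)=+, so +1.
(7, 3 / ℚ) ramifies at {2, 7}: a division algebra.

[2, 7]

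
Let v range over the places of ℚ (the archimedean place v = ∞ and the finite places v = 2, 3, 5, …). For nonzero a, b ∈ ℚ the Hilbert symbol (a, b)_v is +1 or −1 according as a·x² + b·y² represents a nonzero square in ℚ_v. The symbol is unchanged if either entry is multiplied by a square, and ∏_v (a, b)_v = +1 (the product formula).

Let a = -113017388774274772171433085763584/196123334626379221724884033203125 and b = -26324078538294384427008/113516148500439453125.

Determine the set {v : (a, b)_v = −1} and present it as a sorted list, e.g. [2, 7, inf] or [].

Mod squares: a ≡ -2805, b ≡ -5610. Check v ∈ {∞, 2, 3, 5, 7, 11, 13, 17, 29, 37}.
v=5: a=5^-15·(≡1), b=5^-11·(≡3) mod 5; (1|5)=+1, (3|5)=-1; (−1)^{-15·-11·2}·(+1)^-11·(-1)^-15 = -1.
v=11: a=11^9·(≡9), b=11^7·(≡7) mod 11; (9|11)=+1, (7|11)=-1; (−1)^{9·7·5}·(+1)^7·(-1)^9 = +1.
v=∞: -2805 < 0 and -5610 < 0  ⇒  (a,b)_∞ = -1.
v=2: v_2(a)=20, v_2(b)=15; units ≡ 3, 3 (mod 8); ε·ε+αω+βω = 1·1+20·1+15·1 ≡ 0  ⇒  (a,b)_2 = +1.
v=7: a=7^-8·(≡2), b=7^-4·(≡1) mod 7; (2|7)=+1, (1|7)=+1; (−1)^{-8·-4·3}·(+1)^-4·(+1)^-8 = +1.
v=3: a=3^23·(≡1), b=3^15·(≡2) mod 3; (1|3)=+1, (2|3)=-1; (−1)^{23·15·1}·(+1)^15·(-1)^23 = +1.
v=37: a=37^-4·(≡30), b=37^-2·(≡18) mod 37; (30|37)=+1, (18|37)=-1; (−1)^{-4·-2·18}·(+1)^-2·(-1)^-4 = +1.
v=29: a=29^-6·(≡2), b=29^-4·(≡7) mod 29; (2|29)=-1, (7|29)=+1; (−1)^{-6·-4·14}·(-1)^-4·(+1)^-6 = +1.
v=13: a=13^4·(≡3), b=13^2·(≡11) mod 13; (3|13)=+1, (11|13)=-1; (−1)^{4·2·6}·(+1)^2·(-1)^4 = +1.
v=17: a=17^1·(≡3), b=17^1·(≡14) mod 17; (3|17)=-1, (14|17)=-1; (−1)^{1·1·8}·(-1)^1·(-1)^1 = +1.
(-2805, -5610 / ℚ) ramifies at {5, ∞}: a division algebra.

[5, inf]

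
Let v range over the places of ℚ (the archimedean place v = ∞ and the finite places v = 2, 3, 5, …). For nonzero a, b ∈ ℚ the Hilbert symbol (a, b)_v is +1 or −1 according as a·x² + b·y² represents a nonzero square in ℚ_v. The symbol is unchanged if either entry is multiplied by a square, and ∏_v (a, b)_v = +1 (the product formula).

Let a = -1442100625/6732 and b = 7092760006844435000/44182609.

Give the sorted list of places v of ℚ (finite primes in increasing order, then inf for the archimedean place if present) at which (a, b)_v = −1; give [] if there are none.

[2, 17]

(a, b) ≡ (-187, 14) mod (ℚ^×)²; places V = {2, 3, 5, 7, 11, 17, 23, 31, ∞}.
(a,b)_17: α=-1, u≡5; β=-4, v≡7 (mod 17); (5|17)=-1, (7|17)=-1; sign (−1)^0·-1^-4·-1^-1 = -1.
(a,b)_∞: sgn(-187)=−, sgn(14)=+, so +1.
(a,b)_5: α=4, u≡2; β=4, v≡4 (mod 5); (2|5)=-1, (4|5)=+1; sign (−1)^0·-1^4·+1^4 = +1.
(a,b)_11: α=-1, u≡5; β=4, v≡5 (mod 11); (5|11)=+1, (5|11)=+1; sign (−1)^0·+1^4·+1^-1 = +1.
(a,b)_3: α=-2, u≡2; β=0, v≡2 (mod 3); (2|3)=-1, (2|3)=-1; sign (−1)^0·-1^0·-1^-2 = +1.
(a,b)_23: α=0, u≡17; β=-2, v≡5 (mod 23); (17|23)=-1, (5|23)=-1; sign (−1)^0·-1^-2·-1^0 = +1.
(a,b)_7: α=4, u≡2; β=13, v≡4 (mod 7); (2|7)=+1, (4|7)=+1; sign (−1)^0·+1^13·+1^4 = +1.
(a,b)_2: α=-2, β=3; u≡5, v≡7 (mod 8); ε(u)ε(v)=0·1, αω(v)=-2·0, βω(u)=3·1; sum ≡ 1  ⇒  -1.
(a,b)_31: α=2, u≡17; β=0, v≡28 (mod 31); (17|31)=-1, (28|31)=+1; sign (−1)^0·-1^0·+1^2 = +1.
|Ram(-187, 14)| = 2, even; anisotropic at {2, 17}.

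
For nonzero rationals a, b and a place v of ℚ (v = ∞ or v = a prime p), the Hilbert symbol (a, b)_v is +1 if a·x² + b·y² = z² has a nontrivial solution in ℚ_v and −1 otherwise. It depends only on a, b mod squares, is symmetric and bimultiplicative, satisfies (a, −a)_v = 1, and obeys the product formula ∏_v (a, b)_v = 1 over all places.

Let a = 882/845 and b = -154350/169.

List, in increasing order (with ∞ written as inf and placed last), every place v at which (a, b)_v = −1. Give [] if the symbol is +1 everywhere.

[2, 7]

Mod squares: a ≡ 10, b ≡ -14. Check v ∈ {∞, 2, 3, 5, 7, 13}.
v=2: v_2(a)=1, v_2(b)=1; units ≡ 5, 1 (mod 8); ε·ε+αω+βω = 0·0+1·0+1·1 ≡ 1  ⇒  (a,b)_2 = -1.
v=3: a=3^2·(≡1), b=3^2·(≡1) mod 3; (1|3)=+1, (1|3)=+1; (−1)^{2·2·1}·(+1)^2·(+1)^2 = +1.
v=∞: 10 > 0 and -14 < 0  ⇒  (a,b)_∞ = +1.
v=13: a=13^-2·(≡10), b=13^-2·(≡12) mod 13; (10|13)=+1, (12|13)=+1; (−1)^{-2·-2·6}·(+1)^-2·(+1)^-2 = +1.
v=7: a=7^2·(≡5), b=7^3·(≡5) mod 7; (5|7)=-1, (5|7)=-1; (−1)^{2·3·3}·(-1)^3·(-1)^2 = -1.
v=5: a=5^-1·(≡3), b=5^2·(≡4) mod 5; (3|5)=-1, (4|5)=+1; (−1)^{-1·2·2}·(-1)^2·(+1)^-1 = +1.
(10, -14 / ℚ) ramifies at {2, 7}: a division algebra.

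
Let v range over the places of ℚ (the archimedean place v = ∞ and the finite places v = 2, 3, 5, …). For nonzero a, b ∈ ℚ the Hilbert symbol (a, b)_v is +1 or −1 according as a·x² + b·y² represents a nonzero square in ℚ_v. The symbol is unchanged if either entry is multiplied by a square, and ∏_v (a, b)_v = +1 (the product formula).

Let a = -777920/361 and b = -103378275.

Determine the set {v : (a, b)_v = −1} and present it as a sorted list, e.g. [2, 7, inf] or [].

[17, inf]

(a, b) ≡ (-12155, -51051) mod (ℚ^×)²; places V = {2, 3, 5, 7, 11, 13, 17, 19, ∞}.
(a,b)_2: α=6, β=0; u≡5, v≡5 (mod 8); ε(u)ε(v)=0·0, αω(v)=6·1, βω(u)=0·1; sum ≡ 0  ⇒  +1.
(a,b)_19: α=-2, u≡16; β=0, v≡3 (mod 19); (16|19)=+1, (3|19)=-1; sign (−1)^0·+1^0·-1^-2 = +1.
(a,b)_∞: sgn(-12155)=−, sgn(-51051)=−, so -1.
(a,b)_3: α=0, u≡1; β=5, v≡2 (mod 3); (1|3)=+1, (2|3)=-1; sign (−1)^0·+1^5·-1^0 = +1.
(a,b)_11: α=1, u≡6; β=1, v≡1 (mod 11); (6|11)=-1, (1|11)=+1; sign (−1)^1·-1^1·+1^1 = +1.
(a,b)_7: α=0, u≡1; β=1, v≡2 (mod 7); (1|7)=+1, (2|7)=+1; sign (−1)^0·+1^1·+1^0 = +1.
(a,b)_17: α=1, u≡1; β=1, v≡12 (mod 17); (1|17)=+1, (12|17)=-1; sign (−1)^0·+1^1·-1^1 = -1.
(a,b)_13: α=1, u≡9; β=1, v≡3 (mod 13); (9|13)=+1, (3|13)=+1; sign (−1)^0·+1^1·+1^1 = +1.
(a,b)_5: α=1, u≡1; β=2, v≡4 (mod 5); (1|5)=+1, (4|5)=+1; sign (−1)^0·+1^2·+1^1 = +1.
Ram(-12155, -51051) = {17, ∞}; no ℚ_17-point on the conic.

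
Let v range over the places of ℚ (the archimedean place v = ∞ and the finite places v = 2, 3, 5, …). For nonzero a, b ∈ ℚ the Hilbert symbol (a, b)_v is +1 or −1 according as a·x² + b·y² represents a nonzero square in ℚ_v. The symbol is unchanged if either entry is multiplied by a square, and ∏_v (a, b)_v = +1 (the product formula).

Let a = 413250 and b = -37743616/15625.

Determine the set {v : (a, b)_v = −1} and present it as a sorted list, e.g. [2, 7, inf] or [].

[2, 3, 29, 41]

Mod squares: a ≡ 16530, b ≡ -36859. Check v ∈ {∞, 2, 3, 5, 19, 29, 31, 41}.
v=∞: 16530 > 0 and -36859 < 0  ⇒  (a,b)_∞ = +1.
v=5: a=5^3·(≡1), b=5^-6·(≡4) mod 5; (1|5)=+1, (4|5)=+1; (−1)^{3·-6·2}·(+1)^-6·(+1)^3 = +1.
v=19: a=19^1·(≡14), b=19^0·(≡16) mod 19; (14|19)=-1, (16|19)=+1; (−1)^{1·0·9}·(-1)^0·(+1)^1 = +1.
v=3: a=3^1·(≡2), b=3^0·(≡2) mod 3; (2|3)=-1, (2|3)=-1; (−1)^{1·0·1}·(-1)^0·(-1)^1 = -1.
v=29: a=29^1·(≡11), b=29^1·(≡7) mod 29; (11|29)=-1, (7|29)=+1; (−1)^{1·1·14}·(-1)^1·(+1)^1 = -1.
v=2: v_2(a)=1, v_2(b)=10; units ≡ 1, 5 (mod 8); ε·ε+αω+βω = 0·0+1·1+10·0 ≡ 1  ⇒  (a,b)_2 = -1.
v=31: a=31^0·(≡20), b=31^1·(≡20) mod 31; (20|31)=+1, (20|31)=+1; (−1)^{0·1·15}·(+1)^1·(+1)^0 = +1.
v=41: a=41^0·(≡11), b=41^1·(≡30) mod 41; (11|41)=-1, (30|41)=-1; (−1)^{0·1·20}·(-1)^1·(-1)^0 = -1.
Ram(16530, -36859) = {2, 3, 29, 41}; no ℚ_2-point on the conic.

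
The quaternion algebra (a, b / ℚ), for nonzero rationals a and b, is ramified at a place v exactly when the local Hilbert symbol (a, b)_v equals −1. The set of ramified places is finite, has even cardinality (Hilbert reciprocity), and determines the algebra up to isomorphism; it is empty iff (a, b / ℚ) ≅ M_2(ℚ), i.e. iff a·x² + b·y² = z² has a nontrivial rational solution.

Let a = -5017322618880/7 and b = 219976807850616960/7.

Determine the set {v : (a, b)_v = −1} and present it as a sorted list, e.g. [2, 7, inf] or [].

Mod squares: a ≡ -43890, b ≡ 15470. Check v ∈ {∞, 2, 3, 5, 7, 11, 13, 17, 19}.
v=∞: -43890 < 0 and 15470 > 0  ⇒  (a,b)_∞ = +1.
v=3: a=3^1·(≡1), b=3^6·(≡2) mod 3; (1|3)=+1, (2|3)=-1; (−1)^{1·6·1}·(+1)^6·(-1)^1 = -1.
v=5: a=5^1·(≡2), b=5^1·(≡1) mod 5; (2|5)=-1, (1|5)=+1; (−1)^{1·1·2}·(-1)^1·(+1)^1 = -1.
v=19: a=19^1·(≡10), b=19^2·(≡4) mod 19; (10|19)=-1, (4|19)=+1; (−1)^{1·2·9}·(-1)^2·(+1)^1 = +1.
v=11: a=11^1·(≡3), b=11^2·(≡3) mod 11; (3|11)=+1, (3|11)=+1; (−1)^{1·2·5}·(+1)^2·(+1)^1 = +1.
v=13: a=13^2·(≡8), b=13^3·(≡7) mod 13; (8|13)=-1, (7|13)=-1; (−1)^{2·3·6}·(-1)^3·(-1)^2 = -1.
v=2: v_2(a)=15, v_2(b)=7; units ≡ 7, 7 (mod 8); ε·ε+αω+βω = 1·1+15·0+7·0 ≡ 1  ⇒  (a,b)_2 = -1.
v=17: a=17^2·(≡9), b=17^3·(≡16) mod 17; (9|17)=+1, (16|17)=+1; (−1)^{2·3·8}·(+1)^3·(+1)^2 = +1.
v=7: a=7^-1·(≡2), b=7^-1·(≡3) mod 7; (2|7)=+1, (3|7)=-1; (−1)^{-1·-1·3}·(+1)^-1·(-1)^-1 = +1.
(-43890, 15470 / ℚ) ramifies at {2, 3, 5, 13}: a division algebra.

[2, 3, 5, 13]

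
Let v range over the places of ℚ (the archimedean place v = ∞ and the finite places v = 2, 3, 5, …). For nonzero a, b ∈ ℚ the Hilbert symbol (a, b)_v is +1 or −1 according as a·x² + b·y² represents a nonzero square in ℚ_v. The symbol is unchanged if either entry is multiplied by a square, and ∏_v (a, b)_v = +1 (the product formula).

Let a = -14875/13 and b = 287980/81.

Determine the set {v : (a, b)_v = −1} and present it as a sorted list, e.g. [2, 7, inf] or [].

(a, b) ≡ (-7735, 595) mod (ℚ^×)²; places V = {2, 3, 5, 7, 11, 13, 17, ∞}.
(a,b)_5: α=3, u≡2; β=1, v≡1 (mod 5); (2|5)=-1, (1|5)=+1; sign (−1)^0·-1^1·+1^3 = -1.
(a,b)_13: α=-1, u≡10; β=0, v≡10 (mod 13); (10|13)=+1, (10|13)=+1; sign (−1)^0·+1^0·+1^-1 = +1.
(a,b)_∞: sgn(-7735)=−, sgn(595)=+, so +1.
(a,b)_11: α=0, u≡4; β=2, v≡1 (mod 11); (4|11)=+1, (1|11)=+1; sign (−1)^0·+1^2·+1^0 = +1.
(a,b)_2: α=0, β=2; u≡1, v≡3 (mod 8); ε(u)ε(v)=0·1, αω(v)=0·1, βω(u)=2·0; sum ≡ 0  ⇒  +1.
(a,b)_3: α=0, u≡2; β=-4, v≡1 (mod 3); (2|3)=-1, (1|3)=+1; sign (−1)^0·-1^-4·+1^0 = +1.
(a,b)_17: α=1, u≡2; β=1, v≡15 (mod 17); (2|17)=+1, (15|17)=+1; sign (−1)^0·+1^1·+1^1 = +1.
(a,b)_7: α=1, u≡4; β=1, v≡2 (mod 7); (4|7)=+1, (2|7)=+1; sign (−1)^1·+1^1·+1^1 = -1.
(-7735, 595 / ℚ) ramifies at {5, 7}: a division algebra.

[5, 7]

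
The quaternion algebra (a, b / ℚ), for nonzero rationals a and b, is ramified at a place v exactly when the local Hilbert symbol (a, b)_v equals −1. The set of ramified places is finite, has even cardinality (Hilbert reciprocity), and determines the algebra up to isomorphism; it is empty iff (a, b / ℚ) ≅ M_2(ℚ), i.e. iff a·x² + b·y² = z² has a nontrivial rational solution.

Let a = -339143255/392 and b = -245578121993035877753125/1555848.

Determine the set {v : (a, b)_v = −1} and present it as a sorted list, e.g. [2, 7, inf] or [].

Mod squares: a ≡ -1878910, b ≡ -170810. Check v ∈ {∞, 2, 3, 5, 7, 11, 19, 29, 31}.
v=5: a=5^1·(≡2), b=5^5·(≡3) mod 5; (2|5)=-1, (3|5)=-1; (−1)^{1·5·2}·(-1)^5·(-1)^1 = +1.
v=31: a=31^1·(≡13), b=31^3·(≡7) mod 31; (13|31)=-1, (7|31)=+1; (−1)^{1·3·15}·(-1)^3·(+1)^1 = +1.
v=∞: -1878910 < 0 and -170810 < 0  ⇒  (a,b)_∞ = -1.
v=19: a=19^3·(≡1), b=19^7·(≡16) mod 19; (1|19)=+1, (16|19)=+1; (−1)^{3·7·9}·(+1)^7·(+1)^3 = -1.
v=7: a=7^-2·(≡4), b=7^-4·(≡4) mod 7; (4|7)=+1, (4|7)=+1; (−1)^{-2·-4·3}·(+1)^-4·(+1)^-2 = +1.
v=3: a=3^0·(≡2), b=3^-4·(≡1) mod 3; (2|3)=-1, (1|3)=+1; (−1)^{0·-4·1}·(-1)^-4·(+1)^0 = +1.
v=11: a=11^1·(≡5), b=11^2·(≡4) mod 11; (5|11)=+1, (4|11)=+1; (−1)^{1·2·5}·(+1)^2·(+1)^1 = +1.
v=2: v_2(a)=-3, v_2(b)=-3; units ≡ 1, 3 (mod 8); ε·ε+αω+βω = 0·1+-3·1+-3·0 ≡ 1  ⇒  (a,b)_2 = -1.
v=29: a=29^1·(≡6), b=29^3·(≡2) mod 29; (6|29)=+1, (2|29)=-1; (−1)^{1·3·14}·(+1)^3·(-1)^1 = -1.
(-1878910, -170810 / ℚ) ramifies at {2, 19, 29, ∞}: a division algebra.

[2, 19, 29, inf]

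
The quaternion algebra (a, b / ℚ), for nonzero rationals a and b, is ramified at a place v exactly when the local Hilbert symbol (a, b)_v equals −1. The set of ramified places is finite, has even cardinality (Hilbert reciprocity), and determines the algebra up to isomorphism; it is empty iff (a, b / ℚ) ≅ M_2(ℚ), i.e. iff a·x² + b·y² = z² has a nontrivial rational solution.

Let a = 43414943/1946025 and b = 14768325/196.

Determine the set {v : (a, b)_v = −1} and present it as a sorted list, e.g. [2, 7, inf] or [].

Mod squares: a ≡ 143, b ≡ 7293. Check v ∈ {∞, 2, 3, 5, 7, 11, 13, 17, 19, 29, 31}.
v=11: a=11^1·(≡6), b=11^1·(≡4) mod 11; (6|11)=-1, (4|11)=+1; (−1)^{1·1·5}·(-1)^1·(+1)^1 = +1.
v=5: a=5^-2·(≡3), b=5^2·(≡3) mod 5; (3|5)=-1, (3|5)=-1; (−1)^{-2·2·2}·(-1)^2·(-1)^-2 = +1.
v=2: v_2(a)=0, v_2(b)=-2; units ≡ 7, 5 (mod 8); ε·ε+αω+βω = 1·0+0·1+-2·0 ≡ 0  ⇒  (a,b)_2 = +1.
v=3: a=3^-4·(≡2), b=3^5·(≡1) mod 3; (2|3)=-1, (1|3)=+1; (−1)^{-4·5·1}·(-1)^5·(+1)^-4 = -1.
v=31: a=31^-2·(≡28), b=31^0·(≡8) mod 31; (28|31)=+1, (8|31)=+1; (−1)^{-2·0·15}·(+1)^0·(+1)^-2 = +1.
v=13: a=13^1·(≡5), b=13^1·(≡7) mod 13; (5|13)=-1, (7|13)=-1; (−1)^{1·1·6}·(-1)^1·(-1)^1 = +1.
v=7: a=7^0·(≡3), b=7^-2·(≡3) mod 7; (3|7)=-1, (3|7)=-1; (−1)^{0·-2·3}·(-1)^-2·(-1)^0 = +1.
v=∞: 143 > 0 and 7293 > 0  ⇒  (a,b)_∞ = +1.
v=17: a=17^0·(≡3), b=17^1·(≡16) mod 17; (3|17)=-1, (16|17)=+1; (−1)^{0·1·8}·(-1)^1·(+1)^0 = -1.
v=19: a=19^2·(≡18), b=19^0·(≡4) mod 19; (18|19)=-1, (4|19)=+1; (−1)^{2·0·9}·(-1)^0·(+1)^2 = +1.
v=29: a=29^2·(≡10), b=29^0·(≡10) mod 29; (10|29)=-1, (10|29)=-1; (−1)^{2·0·14}·(-1)^0·(-1)^2 = +1.
|Ram(143, 7293)| = 2, even; anisotropic at {3, 17}.

[3, 17]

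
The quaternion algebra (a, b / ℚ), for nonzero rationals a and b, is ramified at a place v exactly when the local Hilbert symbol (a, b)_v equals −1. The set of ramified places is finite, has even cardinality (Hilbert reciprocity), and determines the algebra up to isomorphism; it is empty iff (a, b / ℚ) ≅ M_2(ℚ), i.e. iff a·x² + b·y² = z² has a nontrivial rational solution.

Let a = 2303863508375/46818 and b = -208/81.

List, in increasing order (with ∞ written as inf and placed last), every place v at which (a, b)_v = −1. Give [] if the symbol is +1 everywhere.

Mod squares: a ≡ 1414270, b ≡ -13. Check v ∈ {∞, 2, 3, 5, 11, 13, 17, 19, 23, 43}.
v=43: a=43^1·(≡17), b=43^0·(≡33) mod 43; (17|43)=+1, (33|43)=-1; (−1)^{1·0·21}·(+1)^0·(-1)^1 = -1.
v=23: a=23^1·(≡22), b=23^0·(≡21) mod 23; (22|23)=-1, (21|23)=-1; (−1)^{1·0·11}·(-1)^0·(-1)^1 = -1.
v=5: a=5^3·(≡4), b=5^0·(≡2) mod 5; (4|5)=+1, (2|5)=-1; (−1)^{3·0·2}·(+1)^0·(-1)^3 = -1.
v=13: a=13^1·(≡5), b=13^1·(≡12) mod 13; (5|13)=-1, (12|13)=+1; (−1)^{1·1·6}·(-1)^1·(+1)^1 = -1.
v=17: a=17^-2·(≡3), b=17^0·(≡1) mod 17; (3|17)=-1, (1|17)=+1; (−1)^{-2·0·8}·(-1)^0·(+1)^-2 = +1.
v=∞: 1414270 > 0 and -13 < 0  ⇒  (a,b)_∞ = +1.
v=19: a=19^4·(≡17), b=19^0·(≡4) mod 19; (17|19)=+1, (4|19)=+1; (−1)^{4·0·9}·(+1)^0·(+1)^4 = +1.
v=11: a=11^1·(≡6), b=11^0·(≡3) mod 11; (6|11)=-1, (3|11)=+1; (−1)^{1·0·5}·(-1)^0·(+1)^1 = +1.
v=2: v_2(a)=-1, v_2(b)=4; units ≡ 7, 3 (mod 8); ε·ε+αω+βω = 1·1+-1·1+4·0 ≡ 0  ⇒  (a,b)_2 = +1.
v=3: a=3^-4·(≡1), b=3^-4·(≡2) mod 3; (1|3)=+1, (2|3)=-1; (−1)^{-4·-4·1}·(+1)^-4·(-1)^-4 = +1.
Ram(1414270, -13) = {5, 13, 23, 43}; no ℚ_5-point on the conic.

[5, 13, 23, 43]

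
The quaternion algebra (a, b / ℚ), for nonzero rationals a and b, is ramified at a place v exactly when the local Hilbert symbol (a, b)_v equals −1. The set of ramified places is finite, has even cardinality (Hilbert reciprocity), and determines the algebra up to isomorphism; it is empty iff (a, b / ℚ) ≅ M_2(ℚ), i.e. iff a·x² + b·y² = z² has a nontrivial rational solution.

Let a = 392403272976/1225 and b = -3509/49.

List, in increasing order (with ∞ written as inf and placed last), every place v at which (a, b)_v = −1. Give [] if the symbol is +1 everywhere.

[29, 41]

Mod squares: a ≡ 22520849, b ≡ -29. Check v ∈ {∞, 2, 3, 5, 7, 11, 13, 29, 31, 41, 47}.
v=47: a=47^1·(≡7), b=47^0·(≡8) mod 47; (7|47)=+1, (8|47)=+1; (−1)^{1·0·23}·(+1)^0·(+1)^1 = +1.
v=5: a=5^-2·(≡4), b=5^0·(≡4) mod 5; (4|5)=+1, (4|5)=+1; (−1)^{-2·0·2}·(+1)^0·(+1)^-2 = +1.
v=3: a=3^2·(≡2), b=3^0·(≡1) mod 3; (2|3)=-1, (1|3)=+1; (−1)^{2·0·1}·(-1)^0·(+1)^2 = +1.
v=∞: 22520849 > 0 and -29 < 0  ⇒  (a,b)_∞ = +1.
v=7: a=7^-2·(≡2), b=7^-2·(≡5) mod 7; (2|7)=+1, (5|7)=-1; (−1)^{-2·-2·3}·(+1)^-2·(-1)^-2 = +1.
v=31: a=31^1·(≡7), b=31^0·(≡10) mod 31; (7|31)=+1, (10|31)=+1; (−1)^{1·0·15}·(+1)^0·(+1)^1 = +1.
v=29: a=29^1·(≡3), b=29^1·(≡7) mod 29; (3|29)=-1, (7|29)=+1; (−1)^{1·1·14}·(-1)^1·(+1)^1 = -1.
v=41: a=41^1·(≡27), b=41^0·(≡38) mod 41; (27|41)=-1, (38|41)=-1; (−1)^{1·0·20}·(-1)^0·(-1)^1 = -1.
v=2: v_2(a)=4, v_2(b)=0; units ≡ 1, 3 (mod 8); ε·ε+αω+βω = 0·1+4·1+0·0 ≡ 0  ⇒  (a,b)_2 = +1.
v=11: a=11^2·(≡8), b=11^2·(≡3) mod 11; (8|11)=-1, (3|11)=+1; (−1)^{2·2·5}·(-1)^2·(+1)^2 = +1.
v=13: a=13^1·(≡8), b=13^0·(≡4) mod 13; (8|13)=-1, (4|13)=+1; (−1)^{1·0·6}·(-1)^0·(+1)^1 = +1.
(22520849, -29 / ℚ) ramifies at {29, 41}: a division algebra.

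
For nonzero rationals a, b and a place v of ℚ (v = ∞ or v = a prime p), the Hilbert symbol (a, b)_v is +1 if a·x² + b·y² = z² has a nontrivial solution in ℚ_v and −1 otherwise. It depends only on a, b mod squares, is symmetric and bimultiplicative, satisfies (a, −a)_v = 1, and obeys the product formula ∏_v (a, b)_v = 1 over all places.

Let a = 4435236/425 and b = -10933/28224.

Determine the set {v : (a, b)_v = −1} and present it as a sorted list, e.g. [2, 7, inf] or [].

[]

(a, b) ≡ (17, -13) mod (ℚ^×)²; places V = {2, 3, 5, 7, 13, 17, 29, ∞}.
(a,b)_17: α=-1, u≡9; β=0, v≡8 (mod 17); (9|17)=+1, (8|17)=+1; sign (−1)^0·+1^0·+1^-1 = +1.
(a,b)_2: α=2, β=-6; u≡1, v≡3 (mod 8); ε(u)ε(v)=0·1, αω(v)=2·1, βω(u)=-6·0; sum ≡ 0  ⇒  +1.
(a,b)_5: α=-2, u≡3; β=0, v≡3 (mod 5); (3|5)=-1, (3|5)=-1; sign (−1)^0·-1^0·-1^-2 = +1.
(a,b)_3: α=8, u≡2; β=-2, v≡2 (mod 3); (2|3)=-1, (2|3)=-1; sign (−1)^0·-1^-2·-1^8 = +1.
(a,b)_13: α=2, u≡4; β=1, v≡4 (mod 13); (4|13)=+1, (4|13)=+1; sign (−1)^0·+1^1·+1^2 = +1.
(a,b)_29: α=0, u≡14; β=2, v≡23 (mod 29); (14|29)=-1, (23|29)=+1; sign (−1)^0·-1^2·+1^0 = +1.
(a,b)_7: α=0, u≡3; β=-2, v≡4 (mod 7); (3|7)=-1, (4|7)=+1; sign (−1)^0·-1^-2·+1^0 = +1.
(a,b)_∞: sgn(17)=+, sgn(-13)=−, so +1.
Every local symbol is +1, so the conic 17·x² + -13·y² = z² has ℚ_v-points for all v and hence a ℚ-point; (a, b / ℚ) ≅ M_2(ℚ).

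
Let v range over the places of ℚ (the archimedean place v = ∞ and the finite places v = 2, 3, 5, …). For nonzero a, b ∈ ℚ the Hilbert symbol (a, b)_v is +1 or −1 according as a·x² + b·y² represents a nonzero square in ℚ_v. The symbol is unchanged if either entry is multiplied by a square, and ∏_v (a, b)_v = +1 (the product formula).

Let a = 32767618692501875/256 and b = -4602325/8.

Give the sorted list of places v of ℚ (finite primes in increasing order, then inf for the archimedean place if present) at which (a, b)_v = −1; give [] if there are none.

(a, b) ≡ (1547, -26) mod (ℚ^×)²; places V = {2, 5, 7, 13, 17, ∞}.
(a,b)_2: α=-8, β=-3; u≡3, v≡3 (mod 8); ε(u)ε(v)=1·1, αω(v)=-8·1, βω(u)=-3·1; sum ≡ 0  ⇒  +1.
(a,b)_∞: sgn(1547)=+, sgn(-26)=−, so +1.
(a,b)_17: α=5, u≡11; β=2, v≡9 (mod 17); (11|17)=-1, (9|17)=+1; sign (−1)^0·-1^2·+1^5 = +1.
(a,b)_7: α=5, u≡1; β=2, v≡1 (mod 7); (1|7)=+1, (1|7)=+1; sign (−1)^0·+1^2·+1^5 = +1.
(a,b)_5: α=4, u≡3; β=2, v≡4 (mod 5); (3|5)=-1, (4|5)=+1; sign (−1)^0·-1^2·+1^4 = +1.
(a,b)_13: α=3, u≡5; β=1, v≡7 (mod 13); (5|13)=-1, (7|13)=-1; sign (−1)^0·-1^1·-1^3 = +1.
Every local symbol is +1, so the conic 1547·x² + -26·y² = z² has ℚ_v-points for all v and hence a ℚ-point; (a, b / ℚ) ≅ M_2(ℚ).

[]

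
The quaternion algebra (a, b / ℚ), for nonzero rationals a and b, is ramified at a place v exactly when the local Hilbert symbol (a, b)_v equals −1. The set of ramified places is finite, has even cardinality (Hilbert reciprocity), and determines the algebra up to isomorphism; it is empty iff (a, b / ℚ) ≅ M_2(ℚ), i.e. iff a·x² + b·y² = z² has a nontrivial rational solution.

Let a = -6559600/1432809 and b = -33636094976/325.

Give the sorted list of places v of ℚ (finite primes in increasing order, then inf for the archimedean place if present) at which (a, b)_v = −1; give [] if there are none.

[11, 13, 23, 29, 37, inf]

(a, b) ≡ (-31, -3529097) mod (ℚ^×)²; places V = {2, 3, 5, 7, 11, 13, 19, 23, 29, 31, 37, ∞}.
(a,b)_5: α=2, u≡4; β=-2, v≡3 (mod 5); (4|5)=+1, (3|5)=-1; sign (−1)^0·+1^-2·-1^2 = +1.
(a,b)_29: α=0, u≡14; β=1, v≡16 (mod 29); (14|29)=-1, (16|29)=+1; sign (−1)^0·-1^1·+1^0 = -1.
(a,b)_23: α=2, u≡20; β=1, v≡19 (mod 23); (20|23)=-1, (19|23)=-1; sign (−1)^0·-1^1·-1^2 = -1.
(a,b)_7: α=-2, u≡1; β=0, v≡2 (mod 7); (1|7)=+1, (2|7)=+1; sign (−1)^0·+1^0·+1^-2 = +1.
(a,b)_11: α=0, u≡2; β=3, v≡10 (mod 11); (2|11)=-1, (10|11)=-1; sign (−1)^0·-1^3·-1^0 = -1.
(a,b)_2: α=4, β=10; u≡1, v≡7 (mod 8); ε(u)ε(v)=0·1, αω(v)=4·0, βω(u)=10·0; sum ≡ 0  ⇒  +1.
(a,b)_31: α=1, u≡22; β=0, v≡19 (mod 31); (22|31)=-1, (19|31)=+1; sign (−1)^0·-1^0·+1^1 = +1.
(a,b)_13: α=0, u≡5; β=-1, v≡3 (mod 13); (5|13)=-1, (3|13)=+1; sign (−1)^0·-1^-1·+1^0 = -1.
(a,b)_∞: sgn(-31)=−, sgn(-3529097)=−, so -1.
(a,b)_3: α=-4, u≡2; β=0, v≡1 (mod 3); (2|3)=-1, (1|3)=+1; sign (−1)^0·-1^0·+1^-4 = +1.
(a,b)_19: α=-2, u≡1; β=0, v≡17 (mod 19); (1|19)=+1, (17|19)=+1; sign (−1)^0·+1^0·+1^-2 = +1.
(a,b)_37: α=0, u≡15; β=1, v≡20 (mod 37); (15|37)=-1, (20|37)=-1; sign (−1)^0·-1^1·-1^0 = -1.
Ram(-31, -3529097) = {11, 13, 23, 29, 37, ∞}; no ℚ_11-point on the conic.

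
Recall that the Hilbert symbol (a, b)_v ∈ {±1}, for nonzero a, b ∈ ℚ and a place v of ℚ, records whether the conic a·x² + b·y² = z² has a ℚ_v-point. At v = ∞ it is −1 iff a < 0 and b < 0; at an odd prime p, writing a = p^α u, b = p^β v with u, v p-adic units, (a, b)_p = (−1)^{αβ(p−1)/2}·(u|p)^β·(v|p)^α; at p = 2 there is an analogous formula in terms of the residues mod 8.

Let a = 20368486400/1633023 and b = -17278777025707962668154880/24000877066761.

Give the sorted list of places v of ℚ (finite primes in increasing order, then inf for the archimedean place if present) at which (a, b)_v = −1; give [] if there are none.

[5, 19, 31, 41]

Mod squares: a ≡ 3857, b ≡ -6355. Check v ∈ {∞, 2, 3, 5, 7, 19, 23, 29, 31, 41}.
v=∞: 3857 > 0 and -6355 < 0  ⇒  (a,b)_∞ = +1.
v=41: a=41^0·(≡28), b=41^1·(≡39) mod 41; (28|41)=-1, (39|41)=+1; (−1)^{0·1·20}·(-1)^1·(+1)^0 = -1.
v=31: a=31^0·(≡21), b=31^1·(≡24) mod 31; (21|31)=-1, (24|31)=-1; (−1)^{0·1·15}·(-1)^1·(-1)^0 = -1.
v=5: a=5^2·(≡2), b=5^1·(≡4) mod 5; (2|5)=-1, (4|5)=+1; (−1)^{2·1·2}·(-1)^1·(+1)^2 = -1.
v=7: a=7^-3·(≡3), b=7^-6·(≡4) mod 7; (3|7)=-1, (4|7)=+1; (−1)^{-3·-6·3}·(-1)^-6·(+1)^-3 = +1.
v=2: v_2(a)=12, v_2(b)=36; units ≡ 1, 5 (mod 8); ε·ε+αω+βω = 0·0+12·1+36·0 ≡ 0  ⇒  (a,b)_2 = +1.
v=3: a=3^-2·(≡2), b=3^-6·(≡2) mod 3; (2|3)=-1, (2|3)=-1; (−1)^{-2·-6·1}·(-1)^-6·(-1)^-2 = +1.
v=23: a=23^-2·(≡1), b=23^-4·(≡6) mod 23; (1|23)=+1, (6|23)=+1; (−1)^{-2·-4·11}·(+1)^-4·(+1)^-2 = +1.
v=19: a=19^3·(≡3), b=19^6·(≡2) mod 19; (3|19)=-1, (2|19)=-1; (−1)^{3·6·9}·(-1)^6·(-1)^3 = -1.
v=29: a=29^1·(≡11), b=29^2·(≡24) mod 29; (11|29)=-1, (24|29)=+1; (−1)^{1·2·14}·(-1)^2·(+1)^1 = +1.
|Ram(3857, -6355)| = 4, even; anisotropic at {5, 19, 31, 41}.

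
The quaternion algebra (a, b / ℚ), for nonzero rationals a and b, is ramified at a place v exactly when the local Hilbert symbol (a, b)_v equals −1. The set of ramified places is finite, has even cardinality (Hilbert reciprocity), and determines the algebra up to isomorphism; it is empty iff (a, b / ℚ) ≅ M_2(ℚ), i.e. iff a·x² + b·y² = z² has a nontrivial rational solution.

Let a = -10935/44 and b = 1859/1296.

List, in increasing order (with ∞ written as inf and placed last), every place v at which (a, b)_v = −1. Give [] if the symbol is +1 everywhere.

[2, 3]

Mod squares: a ≡ -165, b ≡ 11. Check v ∈ {∞, 2, 3, 5, 11, 13}.
v=∞: -165 < 0 and 11 > 0  ⇒  (a,b)_∞ = +1.
v=5: a=5^1·(≡2), b=5^0·(≡4) mod 5; (2|5)=-1, (4|5)=+1; (−1)^{1·0·2}·(-1)^0·(+1)^1 = +1.
v=13: a=13^0·(≡10), b=13^2·(≡7) mod 13; (10|13)=+1, (7|13)=-1; (−1)^{0·2·6}·(+1)^2·(-1)^0 = +1.
v=3: a=3^7·(≡2), b=3^-4·(≡2) mod 3; (2|3)=-1, (2|3)=-1; (−1)^{7·-4·1}·(-1)^-4·(-1)^7 = -1.
v=2: v_2(a)=-2, v_2(b)=-4; units ≡ 3, 3 (mod 8); ε·ε+αω+βω = 1·1+-2·1+-4·1 ≡ 1  ⇒  (a,b)_2 = -1.
v=11: a=11^-1·(≡8), b=11^1·(≡9) mod 11; (8|11)=-1, (9|11)=+1; (−1)^{-1·1·5}·(-1)^1·(+1)^-1 = +1.
(-165, 11 / ℚ) ramifies at {2, 3}: a division algebra.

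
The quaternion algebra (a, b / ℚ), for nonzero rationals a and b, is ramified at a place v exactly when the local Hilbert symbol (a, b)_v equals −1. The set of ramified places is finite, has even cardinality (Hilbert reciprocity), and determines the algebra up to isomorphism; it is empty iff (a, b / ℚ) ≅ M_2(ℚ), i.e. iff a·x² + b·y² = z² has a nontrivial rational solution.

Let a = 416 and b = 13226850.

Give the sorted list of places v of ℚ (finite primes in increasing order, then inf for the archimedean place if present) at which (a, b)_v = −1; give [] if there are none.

[2, 7]

(a, b) ≡ (26, 58786) mod (ℚ^×)²; places V = {2, 3, 5, 7, 13, 17, 19, ∞}.
(a,b)_3: α=0, u≡2; β=2, v≡1 (mod 3); (2|3)=-1, (1|3)=+1; sign (−1)^0·-1^2·+1^0 = +1.
(a,b)_5: α=0, u≡1; β=2, v≡4 (mod 5); (1|5)=+1, (4|5)=+1; sign (−1)^0·+1^2·+1^0 = +1.
(a,b)_2: α=5, β=1; u≡5, v≡1 (mod 8); ε(u)ε(v)=0·0, αω(v)=5·0, βω(u)=1·1; sum ≡ 1  ⇒  -1.
(a,b)_17: α=0, u≡8; β=1, v≡11 (mod 17); (8|17)=+1, (11|17)=-1; sign (−1)^0·+1^1·-1^0 = +1.
(a,b)_13: α=1, u≡6; β=1, v≡5 (mod 13); (6|13)=-1, (5|13)=-1; sign (−1)^0·-1^1·-1^1 = +1.
(a,b)_∞: sgn(26)=+, sgn(58786)=+, so +1.
(a,b)_7: α=0, u≡3; β=1, v≡5 (mod 7); (3|7)=-1, (5|7)=-1; sign (−1)^0·-1^1·-1^0 = -1.
(a,b)_19: α=0, u≡17; β=1, v≡9 (mod 19); (17|19)=+1, (9|19)=+1; sign (−1)^0·+1^1·+1^0 = +1.
(26, 58786 / ℚ) ramifies at {2, 7}: a division algebra.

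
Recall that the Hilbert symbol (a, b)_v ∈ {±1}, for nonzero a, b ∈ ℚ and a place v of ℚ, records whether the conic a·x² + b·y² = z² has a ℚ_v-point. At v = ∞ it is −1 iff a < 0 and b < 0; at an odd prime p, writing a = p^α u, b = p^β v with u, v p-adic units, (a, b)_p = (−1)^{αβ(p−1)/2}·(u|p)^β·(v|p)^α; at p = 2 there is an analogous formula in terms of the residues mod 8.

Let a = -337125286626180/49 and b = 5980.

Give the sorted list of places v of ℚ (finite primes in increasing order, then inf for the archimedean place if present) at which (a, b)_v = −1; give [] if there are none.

[2, 13, 19, 37]

Mod squares: a ≡ -10545, b ≡ 1495. Check v ∈ {∞, 2, 3, 5, 7, 13, 19, 23, 37}.
v=23: a=23^4·(≡12), b=23^1·(≡7) mod 23; (12|23)=+1, (7|23)=-1; (−1)^{4·1·11}·(+1)^1·(-1)^4 = +1.
v=3: a=3^1·(≡1), b=3^0·(≡1) mod 3; (1|3)=+1, (1|3)=+1; (−1)^{1·0·1}·(+1)^0·(+1)^1 = +1.
v=37: a=37^1·(≡1), b=37^0·(≡23) mod 37; (1|37)=+1, (23|37)=-1; (−1)^{1·0·18}·(+1)^0·(-1)^1 = -1.
v=19: a=19^1·(≡15), b=19^0·(≡14) mod 19; (15|19)=-1, (14|19)=-1; (−1)^{1·0·9}·(-1)^0·(-1)^1 = -1.
v=∞: -10545 < 0 and 1495 > 0  ⇒  (a,b)_∞ = +1.
v=13: a=13^4·(≡8), b=13^1·(≡5) mod 13; (8|13)=-1, (5|13)=-1; (−1)^{4·1·6}·(-1)^1·(-1)^4 = -1.
v=2: v_2(a)=2, v_2(b)=2; units ≡ 7, 7 (mod 8); ε·ε+αω+βω = 1·1+2·0+2·0 ≡ 1  ⇒  (a,b)_2 = -1.
v=7: a=7^-2·(≡4), b=7^0·(≡2) mod 7; (4|7)=+1, (2|7)=+1; (−1)^{-2·0·3}·(+1)^0·(+1)^-2 = +1.
v=5: a=5^1·(≡1), b=5^1·(≡1) mod 5; (1|5)=+1, (1|5)=+1; (−1)^{1·1·2}·(+1)^1·(+1)^1 = +1.
(-10545, 1495 / ℚ) ramifies at {2, 13, 19, 37}: a division algebra.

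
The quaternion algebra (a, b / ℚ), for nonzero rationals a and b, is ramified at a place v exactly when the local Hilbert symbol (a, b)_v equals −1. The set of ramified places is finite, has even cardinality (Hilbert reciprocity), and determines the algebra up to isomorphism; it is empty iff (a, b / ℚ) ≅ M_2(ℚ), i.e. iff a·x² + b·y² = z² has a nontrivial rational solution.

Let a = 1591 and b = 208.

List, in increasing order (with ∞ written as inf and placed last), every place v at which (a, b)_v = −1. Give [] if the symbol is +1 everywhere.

(a, b) ≡ (1591, 13) mod (ℚ^×)²; places V = {2, 13, 37, 43, ∞}.
(a,b)_37: α=1, u≡6; β=0, v≡23 (mod 37); (6|37)=-1, (23|37)=-1; sign (−1)^0·-1^0·-1^1 = -1.
(a,b)_∞: sgn(1591)=+, sgn(13)=+, so +1.
(a,b)_13: α=0, u≡5; β=1, v≡3 (mod 13); (5|13)=-1, (3|13)=+1; sign (−1)^0·-1^1·+1^0 = -1.
(a,b)_2: α=0, β=4; u≡7, v≡5 (mod 8); ε(u)ε(v)=1·0, αω(v)=0·1, βω(u)=4·0; sum ≡ 0  ⇒  +1.
(a,b)_43: α=1, u≡37; β=0, v≡36 (mod 43); (37|43)=-1, (36|43)=+1; sign (−1)^0·-1^0·+1^1 = +1.
(1591, 13 / ℚ) ramifies at {13, 37}: a division algebra.

[13, 37]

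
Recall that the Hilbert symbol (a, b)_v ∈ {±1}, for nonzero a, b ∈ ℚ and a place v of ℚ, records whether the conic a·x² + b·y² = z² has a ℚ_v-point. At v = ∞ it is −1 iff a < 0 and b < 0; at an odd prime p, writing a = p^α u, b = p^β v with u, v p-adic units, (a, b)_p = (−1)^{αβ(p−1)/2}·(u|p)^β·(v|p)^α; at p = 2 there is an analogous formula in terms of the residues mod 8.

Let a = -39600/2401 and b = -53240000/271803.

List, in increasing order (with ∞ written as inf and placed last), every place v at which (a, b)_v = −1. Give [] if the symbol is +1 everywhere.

Mod squares: a ≡ -11, b ≡ -33. Check v ∈ {∞, 2, 3, 5, 7, 11, 43}.
v=43: a=43^0·(≡18), b=43^-2·(≡25) mod 43; (18|43)=-1, (25|43)=+1; (−1)^{0·-2·21}·(-1)^-2·(+1)^0 = +1.
v=5: a=5^2·(≡1), b=5^4·(≡2) mod 5; (1|5)=+1, (2|5)=-1; (−1)^{2·4·2}·(+1)^4·(-1)^2 = +1.
v=∞: -11 < 0 and -33 < 0  ⇒  (a,b)_∞ = -1.
v=3: a=3^2·(≡1), b=3^-1·(≡1) mod 3; (1|3)=+1, (1|3)=+1; (−1)^{2·-1·1}·(+1)^-1·(+1)^2 = +1.
v=7: a=7^-4·(≡6), b=7^-2·(≡4) mod 7; (6|7)=-1, (4|7)=+1; (−1)^{-4·-2·3}·(-1)^-2·(+1)^-4 = +1.
v=11: a=11^1·(≡10), b=11^3·(≡10) mod 11; (10|11)=-1, (10|11)=-1; (−1)^{1·3·5}·(-1)^3·(-1)^1 = -1.
v=2: v_2(a)=4, v_2(b)=6; units ≡ 5, 7 (mod 8); ε·ε+αω+βω = 0·1+4·0+6·1 ≡ 0  ⇒  (a,b)_2 = +1.
Ram(-11, -33) = {11, ∞}; no ℚ_11-point on the conic.

[11, inf]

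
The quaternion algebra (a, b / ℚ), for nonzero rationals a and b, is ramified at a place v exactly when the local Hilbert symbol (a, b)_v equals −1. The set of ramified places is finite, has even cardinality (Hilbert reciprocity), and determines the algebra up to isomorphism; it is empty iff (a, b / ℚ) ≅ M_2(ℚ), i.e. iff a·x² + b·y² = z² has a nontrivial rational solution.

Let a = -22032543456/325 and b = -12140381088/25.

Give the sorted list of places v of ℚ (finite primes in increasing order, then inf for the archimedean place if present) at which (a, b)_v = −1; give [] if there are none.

[3, 17, 23, inf]

(a, b) ≡ (-335478, -8602) mod (ℚ^×)²; places V = {2, 3, 5, 7, 11, 13, 17, 23, ∞}.
(a,b)_∞: sgn(-335478)=−, sgn(-8602)=−, so -1.
(a,b)_5: α=-2, u≡3; β=-2, v≡2 (mod 5); (3|5)=-1, (2|5)=-1; sign (−1)^0·-1^-2·-1^-2 = +1.
(a,b)_7: α=2, u≡1; β=0, v≡1 (mod 7); (1|7)=+1, (1|7)=+1; sign (−1)^0·+1^0·+1^2 = +1.
(a,b)_23: α=1, u≡19; β=1, v≡15 (mod 23); (19|23)=-1, (15|23)=-1; sign (−1)^1·-1^1·-1^1 = -1.
(a,b)_3: α=3, u≡2; β=6, v≡2 (mod 3); (2|3)=-1, (2|3)=-1; sign (−1)^0·-1^6·-1^3 = -1.
(a,b)_11: α=3, u≡3; β=3, v≡6 (mod 11); (3|11)=+1, (6|11)=-1; sign (−1)^1·+1^3·-1^3 = +1.
(a,b)_17: α=1, u≡12; β=1, v≡2 (mod 17); (12|17)=-1, (2|17)=+1; sign (−1)^0·-1^1·+1^1 = -1.
(a,b)_2: α=5, β=5; u≡5, v≡3 (mod 8); ε(u)ε(v)=0·1, αω(v)=5·1, βω(u)=5·1; sum ≡ 0  ⇒  +1.
(a,b)_13: α=-1, u≡1; β=0, v≡4 (mod 13); (1|13)=+1, (4|13)=+1; sign (−1)^0·+1^0·+1^-1 = +1.
(-335478, -8602 / ℚ) ramifies at {3, 17, 23, ∞}: a division algebra.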